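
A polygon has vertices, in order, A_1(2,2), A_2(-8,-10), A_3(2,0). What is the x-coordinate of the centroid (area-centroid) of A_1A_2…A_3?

-4/3

Apply the surveyor's formula. First the cross-terms c_i = x_i·y_{i+1} − x_{i+1}·y_i:
  -4, 20, 4  ⇒  2A = 20, A = 10.
Then Σ (x_i + x_{i+1})·c_i = -80, so x̄ = -80 / (6·10) = -4/3.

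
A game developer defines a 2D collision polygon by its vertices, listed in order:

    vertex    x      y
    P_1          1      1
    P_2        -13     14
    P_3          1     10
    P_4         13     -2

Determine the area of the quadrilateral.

Apply the shoelace formula: 2A = Σ (x_i·y_{i+1} − x_{i+1}·y_i), indices taken mod 4.
Σ = (27) + (-144) + (-132) + (15) = -234
Area = |Σ|/2 = 117.

117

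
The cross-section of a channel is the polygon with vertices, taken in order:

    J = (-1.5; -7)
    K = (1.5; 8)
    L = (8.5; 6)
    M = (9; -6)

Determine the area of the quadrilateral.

Apply the shoelace formula: 2A = Σ (x_i·y_{i+1} − x_{i+1}·y_i), indices taken mod 4.
Σ = (-1.5) + (-59) + (-105) + (-72) = -237.5
Area = |Σ|/2 = 118.75.

118.75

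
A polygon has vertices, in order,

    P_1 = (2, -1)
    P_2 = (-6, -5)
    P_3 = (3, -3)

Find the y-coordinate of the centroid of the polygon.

Apply the surveyor's formula. First the cross-terms c_i = x_i·y_{i+1} − x_{i+1}·y_i:
  -16, 33, 3  ⇒  2A = 20, A = 10.
Then Σ (y_i + y_{i+1})·c_i = -180, so ȳ = -180 / (6·10) = -3.

-3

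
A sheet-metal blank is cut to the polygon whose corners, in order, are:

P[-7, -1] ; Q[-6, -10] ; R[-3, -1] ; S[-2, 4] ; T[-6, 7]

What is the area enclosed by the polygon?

P→Q: (-7)(-10) − (-6)(-1) = 64
Q→R: (-6)(-1) − (-3)(-10) = -24
R→S: (-3)(4) − (-2)(-1) = -14
S→T: (-2)(7) − (-6)(4) = 10
T→P: (-6)(-1) − (-7)(7) = 55
Σ = 91
Area = |Σ|/2 = 45.5.

45.5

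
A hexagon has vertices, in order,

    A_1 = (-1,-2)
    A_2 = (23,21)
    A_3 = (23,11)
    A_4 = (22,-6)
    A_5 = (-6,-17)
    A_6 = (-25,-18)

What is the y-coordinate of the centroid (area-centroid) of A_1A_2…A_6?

Apply the shoelace (surveyor's) formula. First the cross-terms c_i = x_i·y_{i+1} − x_{i+1}·y_i:
  25, -230, -380, -410, -317, 32  ⇒  2A = -1280, A = -640.
Then Σ (y_i + y_{i+1})·c_i = 11100, so ȳ = 11100 / (6·(-640)) = -2.890625.

-2.890625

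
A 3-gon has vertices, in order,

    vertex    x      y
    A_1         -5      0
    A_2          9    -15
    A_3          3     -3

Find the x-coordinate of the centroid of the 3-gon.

7/3

Apply Gauss's area formula. First the cross-terms c_i = x_i·y_{i+1} − x_{i+1}·y_i:
  75, 18, -15  ⇒  2A = 78, A = 39.
Then Σ (x_i + x_{i+1})·c_i = 546, so x̄ = 546 / (6·39) = 7/3.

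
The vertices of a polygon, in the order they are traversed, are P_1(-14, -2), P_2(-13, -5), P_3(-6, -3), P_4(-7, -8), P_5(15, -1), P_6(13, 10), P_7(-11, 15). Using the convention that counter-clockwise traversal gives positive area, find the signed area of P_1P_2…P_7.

Cross-terms: 44, 9, 27, 127, 163, 305, 232  ⇒  Σ = 907
Signed area = Σ/2 = 453.5 (positive ⇒ counter-clockwise traversal).

453.5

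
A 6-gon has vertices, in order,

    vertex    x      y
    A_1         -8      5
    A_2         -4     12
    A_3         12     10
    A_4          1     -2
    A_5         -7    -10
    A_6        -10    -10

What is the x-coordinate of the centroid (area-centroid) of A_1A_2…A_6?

-332/239

Apply the shoelace (surveyor's) formula. First the cross-terms c_i = x_i·y_{i+1} − x_{i+1}·y_i:
  -76, -184, -34, -24, -30, -130  ⇒  2A = -478, A = -239.
Then Σ (x_i + x_{i+1})·c_i = 1992, so x̄ = 1992 / (6·(-239)) = -332/239.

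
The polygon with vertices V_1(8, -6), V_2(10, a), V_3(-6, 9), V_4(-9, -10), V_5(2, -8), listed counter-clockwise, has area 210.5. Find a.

The doubled signed area Σ (x_i y_{i+1} − x_{i+1} y_i) is linear in a.
With a=0 it equals 435; the coefficient of a is 14 (from the two edges through V_2).
So 14·a + 435 = 2·210.5 = 421 ⇒ a = -1.

-1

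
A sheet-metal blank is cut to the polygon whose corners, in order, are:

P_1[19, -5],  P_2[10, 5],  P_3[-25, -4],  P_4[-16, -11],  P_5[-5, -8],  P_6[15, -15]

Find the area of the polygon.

459.5

Apply the shoelace (surveyor's) formula: 2A = Σ (x_i·y_{i+1} − x_{i+1}·y_i), indices taken mod 6.
Σ = (145) + (85) + (211) + (73) + (195) + (210) = 919
Area = |Σ|/2 = 459.5.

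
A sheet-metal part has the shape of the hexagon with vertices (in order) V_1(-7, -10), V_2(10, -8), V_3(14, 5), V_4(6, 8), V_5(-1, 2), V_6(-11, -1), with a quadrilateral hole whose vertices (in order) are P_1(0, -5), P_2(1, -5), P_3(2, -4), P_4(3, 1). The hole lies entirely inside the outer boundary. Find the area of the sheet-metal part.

268

Outer boundary:
Cross-terms: 156, 162, 82, 20, 23, 103  ⇒  Σ = 546
Area = |Σ|/2 = 273.
Hole:
Apply the shoelace formula: 2A = Σ (x_i·y_{i+1} − x_{i+1}·y_i), indices taken mod 4.
Σ = (5) + (6) + (14) + (-15) = 10
Area = |Σ|/2 = 5.
Net area = 273 − 5 = 268.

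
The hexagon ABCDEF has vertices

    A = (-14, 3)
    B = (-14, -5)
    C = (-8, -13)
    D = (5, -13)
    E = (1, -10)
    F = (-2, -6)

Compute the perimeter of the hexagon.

56

|AB| = √((0)² + (-8)²) = √64 = 8
|BC| = √((6)² + (-8)²) = √100 = 10
|CD| = √((13)² + (0)²) = √169 = 13
|DE| = √((-4)² + (3)²) = √25 = 5
|EF| = √((-3)² + (4)²) = √25 = 5
|FA| = √((-12)² + (9)²) = √225 = 15
Perimeter = 8 + 10 + 13 + 5 + 5 + 15 = 56.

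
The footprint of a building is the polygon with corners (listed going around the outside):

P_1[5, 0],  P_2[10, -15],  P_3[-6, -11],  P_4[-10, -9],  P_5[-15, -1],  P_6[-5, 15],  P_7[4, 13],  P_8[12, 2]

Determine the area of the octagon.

484.5

Apply the surveyor's formula: 2A = Σ (x_i·y_{i+1} − x_{i+1}·y_i), indices taken mod 8.
Cross-terms: -75, -200, -56, -125, -230, -125, -148, -10  ⇒  Σ = -969
Area = |Σ|/2 = 484.5.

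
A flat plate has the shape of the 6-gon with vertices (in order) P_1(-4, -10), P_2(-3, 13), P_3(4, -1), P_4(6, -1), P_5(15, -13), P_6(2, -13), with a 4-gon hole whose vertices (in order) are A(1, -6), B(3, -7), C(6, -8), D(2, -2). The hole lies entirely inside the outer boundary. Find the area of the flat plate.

Outer boundary:
Σ = (-82) + (-49) + (2) + (-63) + (-169) + (-72) = -433
Area = |Σ|/2 = 216.5.
Hole:
Cross-terms: 11, 18, 4, -10  ⇒  Σ = 23
Area = |Σ|/2 = 11.5.
Net area = 216.5 − 11.5 = 205.

205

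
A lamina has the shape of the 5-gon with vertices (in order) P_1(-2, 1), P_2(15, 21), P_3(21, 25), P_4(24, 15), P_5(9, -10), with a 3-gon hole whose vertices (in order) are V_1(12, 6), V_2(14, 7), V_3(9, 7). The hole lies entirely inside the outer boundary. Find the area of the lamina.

Outer boundary:
Apply the shoelace formula: 2A = Σ (x_i·y_{i+1} − x_{i+1}·y_i), indices taken mod 5.
P_1→P_2: (-2)(21) − (15)(1) = -57
P_2→P_3: (15)(25) − (21)(21) = -66
P_3→P_4: (21)(15) − (24)(25) = -285
P_4→P_5: (24)(-10) − (9)(15) = -375
P_5→P_1: (9)(1) − (-2)(-10) = -11
Σ = -794
Area = |Σ|/2 = 397.
Hole:
Σ = (0) + (35) + (-30) = 5
Area = |Σ|/2 = 2.5.
Net area = 397 − 2.5 = 394.5.

394.5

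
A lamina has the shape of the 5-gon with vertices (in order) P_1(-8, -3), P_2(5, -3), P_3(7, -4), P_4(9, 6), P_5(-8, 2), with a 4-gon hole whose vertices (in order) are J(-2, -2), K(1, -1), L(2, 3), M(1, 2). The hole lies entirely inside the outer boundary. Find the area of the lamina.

106

Outer boundary:
P_1→P_2: (-8)(-3) − (5)(-3) = 39
P_2→P_3: (5)(-4) − (7)(-3) = 1
P_3→P_4: (7)(6) − (9)(-4) = 78
P_4→P_5: (9)(2) − (-8)(6) = 66
P_5→P_1: (-8)(-3) − (-8)(2) = 40
Σ = 224
Area = |Σ|/2 = 112.
Hole:
Apply the shoelace (surveyor's) formula: 2A = Σ (x_i·y_{i+1} − x_{i+1}·y_i), indices taken mod 4.
J→K: (-2)(-1) − (1)(-2) = 4
K→L: (1)(3) − (2)(-1) = 5
L→M: (2)(2) − (1)(3) = 1
M→J: (1)(-2) − (-2)(2) = 2
Σ = 12
Area = |Σ|/2 = 6.
Net area = 112 − 6 = 106.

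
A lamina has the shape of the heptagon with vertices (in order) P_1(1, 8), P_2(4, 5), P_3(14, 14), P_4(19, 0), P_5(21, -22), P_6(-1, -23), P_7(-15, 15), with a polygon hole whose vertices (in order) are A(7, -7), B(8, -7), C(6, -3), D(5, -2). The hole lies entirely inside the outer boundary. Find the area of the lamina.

Outer boundary:
Apply the surveyor's formula: 2A = Σ (x_i·y_{i+1} − x_{i+1}·y_i), indices taken mod 7.
P_1→P_2: (1)(5) − (4)(8) = -27
P_2→P_3: (4)(14) − (14)(5) = -14
P_3→P_4: (14)(0) − (19)(14) = -266
P_4→P_5: (19)(-22) − (21)(0) = -418
P_5→P_6: (21)(-23) − (-1)(-22) = -505
P_6→P_7: (-1)(15) − (-15)(-23) = -360
P_7→P_1: (-15)(8) − (1)(15) = -135
Σ = -1725
Area = |Σ|/2 = 862.5.
Hole:
Apply the shoelace formula: 2A = Σ (x_i·y_{i+1} − x_{i+1}·y_i), indices taken mod 4.
Σ = (7) + (18) + (3) + (-21) = 7
Area = |Σ|/2 = 3.5.
Net area = 862.5 − 3.5 = 859.

859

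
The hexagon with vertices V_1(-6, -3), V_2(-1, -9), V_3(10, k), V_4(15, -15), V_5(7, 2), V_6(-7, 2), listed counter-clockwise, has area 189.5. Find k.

-12

Write out the shoelace sum; only the two edges meeting at V_3 involve k:
2·Area = [((-1)·k − 10·(-9)) + (10·(-15) − 15·k)] + 247
       = -16·k + 187 = 379
⇒ k = -12.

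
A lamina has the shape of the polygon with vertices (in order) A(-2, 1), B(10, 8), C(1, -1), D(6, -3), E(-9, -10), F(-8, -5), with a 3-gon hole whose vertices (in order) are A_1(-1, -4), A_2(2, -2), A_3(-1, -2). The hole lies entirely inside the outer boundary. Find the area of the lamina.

Outer boundary:
Apply the shoelace (surveyor's) formula: 2A = Σ (x_i·y_{i+1} − x_{i+1}·y_i), indices taken mod 6.
Σ = (-26) + (-18) + (3) + (-87) + (-35) + (-18) = -181
Area = |Σ|/2 = 90.5.
Hole:
Σ = (10) + (-6) + (2) = 6
Area = |Σ|/2 = 3.
Net area = 90.5 − 3 = 87.5.

87.5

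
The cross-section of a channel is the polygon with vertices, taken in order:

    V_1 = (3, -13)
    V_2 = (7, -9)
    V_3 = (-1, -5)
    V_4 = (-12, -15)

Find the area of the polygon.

88

Σ = (64) + (-44) + (-45) + (201) = 176
Area = |Σ|/2 = 88.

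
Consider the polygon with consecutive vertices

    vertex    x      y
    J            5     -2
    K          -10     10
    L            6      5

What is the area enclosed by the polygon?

Apply the shoelace formula: 2A = Σ (x_i·y_{i+1} − x_{i+1}·y_i), indices taken mod 3.
J→K: (5)(10) − (-10)(-2) = 30
K→L: (-10)(5) − (6)(10) = -110
L→J: (6)(-2) − (5)(5) = -37
Σ = -117
Area = |Σ|/2 = 58.5.

58.5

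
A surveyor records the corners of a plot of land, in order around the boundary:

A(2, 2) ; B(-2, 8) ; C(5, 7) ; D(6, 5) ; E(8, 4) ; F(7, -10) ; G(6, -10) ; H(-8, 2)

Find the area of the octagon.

Apply the shoelace (surveyor's) formula: 2A = Σ (x_i·y_{i+1} − x_{i+1}·y_i), indices taken mod 8.
Σ = (20) + (-54) + (-17) + (-16) + (-108) + (-10) + (-68) + (-20) = -273
Area = |Σ|/2 = 136.5.

136.5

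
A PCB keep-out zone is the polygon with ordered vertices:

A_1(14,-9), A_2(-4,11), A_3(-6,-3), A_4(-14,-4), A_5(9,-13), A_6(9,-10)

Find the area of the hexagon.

Apply the surveyor's formula: 2A = Σ (x_i·y_{i+1} − x_{i+1}·y_i), indices taken mod 6.
Σ = (118) + (78) + (-18) + (218) + (27) + (59) = 482
Area = |Σ|/2 = 241.

241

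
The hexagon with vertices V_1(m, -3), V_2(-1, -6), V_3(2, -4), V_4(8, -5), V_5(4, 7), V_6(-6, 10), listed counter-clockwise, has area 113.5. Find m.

Write out the shoelace sum; only the two edges meeting at V_1 involve m:
2·Area = [((-6)·(-3) − m·10) + (m·(-6) − (-1)·(-3))] + 196
       = -16·m + 211 = 227
⇒ m = -1.

-1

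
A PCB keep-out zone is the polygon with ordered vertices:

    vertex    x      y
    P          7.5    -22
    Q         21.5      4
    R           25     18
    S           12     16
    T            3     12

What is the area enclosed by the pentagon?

P→Q: (7.5)(4) − (21.5)(-22) = 503
Q→R: (21.5)(18) − (25)(4) = 287
R→S: (25)(16) − (12)(18) = 184
S→T: (12)(12) − (3)(16) = 96
T→P: (3)(-22) − (7.5)(12) = -156
Σ = 914
Area = |Σ|/2 = 457.

457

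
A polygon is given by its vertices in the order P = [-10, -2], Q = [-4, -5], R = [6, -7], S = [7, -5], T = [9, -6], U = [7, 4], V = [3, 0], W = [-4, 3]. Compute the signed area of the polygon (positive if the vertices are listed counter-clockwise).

Apply the shoelace (surveyor's) formula: 2A = Σ (x_i·y_{i+1} − x_{i+1}·y_i), indices taken mod 8.
Σ = (42) + (58) + (19) + (3) + (78) + (-12) + (9) + (38) = 235
Signed area = Σ/2 = 117.5 (positive ⇒ counter-clockwise traversal).

117.5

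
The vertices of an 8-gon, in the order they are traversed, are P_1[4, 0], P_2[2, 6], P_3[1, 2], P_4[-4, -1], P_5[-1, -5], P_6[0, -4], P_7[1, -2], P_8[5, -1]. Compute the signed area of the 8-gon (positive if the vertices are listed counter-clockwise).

34.5

Apply the surveyor's formula: 2A = Σ (x_i·y_{i+1} − x_{i+1}·y_i), indices taken mod 8.
Σ = (24) + (-2) + (7) + (19) + (4) + (4) + (9) + (4) = 69
Signed area = Σ/2 = 34.5 (positive ⇒ counter-clockwise traversal).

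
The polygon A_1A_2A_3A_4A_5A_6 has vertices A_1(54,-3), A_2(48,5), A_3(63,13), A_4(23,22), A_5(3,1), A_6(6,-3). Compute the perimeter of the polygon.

|A_1A_2| = √((-6)² + (8)²) = √100 = 10
|A_2A_3| = √((15)² + (8)²) = √289 = 17
|A_3A_4| = √((-40)² + (9)²) = √1681 = 41
|A_4A_5| = √((-20)² + (-21)²) = √841 = 29
|A_5A_6| = √((3)² + (-4)²) = √25 = 5
|A_6A_1| = √((48)² + (0)²) = √2304 = 48
Perimeter = 10 + 17 + 41 + 29 + 5 + 48 = 150.

150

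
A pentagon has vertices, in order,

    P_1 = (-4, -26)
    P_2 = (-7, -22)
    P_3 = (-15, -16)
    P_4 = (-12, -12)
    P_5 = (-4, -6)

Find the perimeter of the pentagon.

|P_1P_2| = √((-3)² + (4)²) = √25 = 5
|P_2P_3| = √((-8)² + (6)²) = √100 = 10
|P_3P_4| = √((3)² + (4)²) = √25 = 5
|P_4P_5| = √((8)² + (6)²) = √100 = 10
|P_5P_1| = √((0)² + (-20)²) = √400 = 20
Perimeter = 5 + 10 + 5 + 10 + 20 = 50.

50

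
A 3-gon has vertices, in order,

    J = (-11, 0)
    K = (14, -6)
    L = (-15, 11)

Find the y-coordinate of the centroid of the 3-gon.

5/3

Apply the shoelace (surveyor's) formula. First the cross-terms c_i = x_i·y_{i+1} − x_{i+1}·y_i:
  66, 64, 121  ⇒  2A = 251, A = 125.5.
Then Σ (y_i + y_{i+1})·c_i = 1255, so ȳ = 1255 / (6·125.5) = 5/3.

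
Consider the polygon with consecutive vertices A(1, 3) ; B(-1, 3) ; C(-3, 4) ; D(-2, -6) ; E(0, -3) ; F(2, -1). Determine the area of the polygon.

28

Σ = (6) + (5) + (26) + (6) + (6) + (7) = 56
Area = |Σ|/2 = 28.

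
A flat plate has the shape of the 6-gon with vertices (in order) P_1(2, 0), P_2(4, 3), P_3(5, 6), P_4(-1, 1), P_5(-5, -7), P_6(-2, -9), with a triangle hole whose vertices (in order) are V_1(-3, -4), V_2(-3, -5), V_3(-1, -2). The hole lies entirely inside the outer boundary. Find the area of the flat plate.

42.5

Outer boundary:
Apply Gauss's area formula: 2A = Σ (x_i·y_{i+1} − x_{i+1}·y_i), indices taken mod 6.
Σ = (6) + (9) + (11) + (12) + (31) + (18) = 87
Area = |Σ|/2 = 43.5.
Hole:
Apply the shoelace (surveyor's) formula: 2A = Σ (x_i·y_{i+1} − x_{i+1}·y_i), indices taken mod 3.
V_1→V_2: (-3)(-5) − (-3)(-4) = 3
V_2→V_3: (-3)(-2) − (-1)(-5) = 1
V_3→V_1: (-1)(-4) − (-3)(-2) = -2
Σ = 2
Area = |Σ|/2 = 1.
Net area = 43.5 − 1 = 42.5.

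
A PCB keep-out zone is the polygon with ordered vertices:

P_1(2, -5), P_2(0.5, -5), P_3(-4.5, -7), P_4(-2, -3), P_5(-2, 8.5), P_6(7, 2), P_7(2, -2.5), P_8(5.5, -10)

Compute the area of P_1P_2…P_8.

77.875

Cross-terms: -7.5, -26, -0.5, -23, -63.5, -21.5, -6.25, -7.5  ⇒  Σ = -155.75
Area = |Σ|/2 = 77.875.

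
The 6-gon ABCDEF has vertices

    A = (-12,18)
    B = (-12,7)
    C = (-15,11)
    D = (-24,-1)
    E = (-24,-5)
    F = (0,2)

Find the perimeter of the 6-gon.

|AB| = √((0)² + (-11)²) = √121 = 11
|BC| = √((-3)² + (4)²) = √25 = 5
|CD| = √((-9)² + (-12)²) = √225 = 15
|DE| = √((0)² + (-4)²) = √16 = 4
|EF| = √((24)² + (7)²) = √625 = 25
|FA| = √((-12)² + (16)²) = √400 = 20
Perimeter = 11 + 5 + 15 + 4 + 25 + 20 = 80.

80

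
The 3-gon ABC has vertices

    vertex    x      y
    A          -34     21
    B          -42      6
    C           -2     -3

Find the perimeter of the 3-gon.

98

|AB| = √((-8)² + (-15)²) = √289 = 17
|BC| = √((40)² + (-9)²) = √1681 = 41
|CA| = √((-32)² + (24)²) = √1600 = 40
Perimeter = 17 + 41 + 40 = 98.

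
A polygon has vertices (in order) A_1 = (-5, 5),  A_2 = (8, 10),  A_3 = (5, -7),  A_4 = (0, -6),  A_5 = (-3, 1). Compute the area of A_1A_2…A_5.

A_1→A_2: (-5)(10) − (8)(5) = -90
A_2→A_3: (8)(-7) − (5)(10) = -106
A_3→A_4: (5)(-6) − (0)(-7) = -30
A_4→A_5: (0)(1) − (-3)(-6) = -18
A_5→A_1: (-3)(5) − (-5)(1) = -10
Σ = -254
Area = |Σ|/2 = 127.

127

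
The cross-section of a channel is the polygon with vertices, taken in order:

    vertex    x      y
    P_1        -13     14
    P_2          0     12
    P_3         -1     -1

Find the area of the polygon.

Cross-terms: -156, 12, -27  ⇒  Σ = -171
Area = |Σ|/2 = 85.5.

85.5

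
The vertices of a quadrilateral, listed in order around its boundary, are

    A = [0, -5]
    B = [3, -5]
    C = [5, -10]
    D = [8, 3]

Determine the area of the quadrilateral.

32.5

Apply the shoelace formula: 2A = Σ (x_i·y_{i+1} − x_{i+1}·y_i), indices taken mod 4.
Σ = (15) + (-5) + (95) + (-40) = 65
Area = |Σ|/2 = 32.5.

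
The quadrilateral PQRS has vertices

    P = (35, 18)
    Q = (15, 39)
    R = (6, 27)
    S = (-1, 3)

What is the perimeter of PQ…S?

108

|PQ| = √((-20)² + (21)²) = √841 = 29
|QR| = √((-9)² + (-12)²) = √225 = 15
|RS| = √((-7)² + (-24)²) = √625 = 25
|SP| = √((36)² + (15)²) = √1521 = 39
Perimeter = 29 + 15 + 25 + 39 = 108.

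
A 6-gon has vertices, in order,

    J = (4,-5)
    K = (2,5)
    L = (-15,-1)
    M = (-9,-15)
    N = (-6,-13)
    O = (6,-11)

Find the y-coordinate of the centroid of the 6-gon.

-950/189

Apply the shoelace (surveyor's) formula. First the cross-terms c_i = x_i·y_{i+1} − x_{i+1}·y_i:
  30, 73, 216, 27, 144, 14  ⇒  2A = 504, A = 252.
Then Σ (y_i + y_{i+1})·c_i = -7600, so ȳ = -7600 / (6·252) = -950/189.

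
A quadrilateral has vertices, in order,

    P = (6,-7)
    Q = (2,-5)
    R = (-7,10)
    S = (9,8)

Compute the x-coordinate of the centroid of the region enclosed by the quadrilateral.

Apply the shoelace (surveyor's) formula. First the cross-terms c_i = x_i·y_{i+1} − x_{i+1}·y_i:
  -16, -15, -146, -111  ⇒  2A = -288, A = -144.
Then Σ (x_i + x_{i+1})·c_i = -2010, so x̄ = -2010 / (6·(-144)) = 335/144.

335/144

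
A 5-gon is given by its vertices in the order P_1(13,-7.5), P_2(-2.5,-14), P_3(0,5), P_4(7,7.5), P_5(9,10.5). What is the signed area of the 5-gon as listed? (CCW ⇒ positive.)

Σ = (-200.75) + (-12.5) + (-35) + (6) + (-204) = -446.25
Signed area = Σ/2 = -223.125 (negative ⇒ clockwise traversal).

-223.125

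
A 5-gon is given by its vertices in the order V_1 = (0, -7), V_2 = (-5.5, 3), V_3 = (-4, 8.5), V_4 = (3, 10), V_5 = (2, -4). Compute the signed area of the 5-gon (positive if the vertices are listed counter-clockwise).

Apply the surveyor's formula: 2A = Σ (x_i·y_{i+1} − x_{i+1}·y_i), indices taken mod 5.
Σ = (-38.5) + (-34.75) + (-65.5) + (-32) + (-14) = -184.75
Signed area = Σ/2 = -92.375 (negative ⇒ clockwise traversal).

-92.375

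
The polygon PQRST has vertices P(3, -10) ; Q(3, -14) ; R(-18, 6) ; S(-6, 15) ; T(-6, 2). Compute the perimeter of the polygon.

76

|PQ| = √((0)² + (-4)²) = √16 = 4
|QR| = √((-21)² + (20)²) = √841 = 29
|RS| = √((12)² + (9)²) = √225 = 15
|ST| = √((0)² + (-13)²) = √169 = 13
|TP| = √((9)² + (-12)²) = √225 = 15
Perimeter = 4 + 29 + 15 + 13 + 15 = 76.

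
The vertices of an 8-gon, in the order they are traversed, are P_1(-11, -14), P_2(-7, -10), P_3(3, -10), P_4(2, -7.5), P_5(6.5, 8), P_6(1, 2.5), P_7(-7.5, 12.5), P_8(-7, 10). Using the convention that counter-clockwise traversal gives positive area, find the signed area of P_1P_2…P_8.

Apply the shoelace formula: 2A = Σ (x_i·y_{i+1} − x_{i+1}·y_i), indices taken mod 8.
Σ = (12) + (100) + (-2.5) + (64.75) + (8.25) + (31.25) + (12.5) + (208) = 434.25
Signed area = Σ/2 = 217.125 (positive ⇒ counter-clockwise traversal).

217.125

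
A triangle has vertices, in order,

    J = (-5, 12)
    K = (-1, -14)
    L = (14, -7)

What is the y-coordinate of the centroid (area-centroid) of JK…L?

Apply Gauss's area formula. First the cross-terms c_i = x_i·y_{i+1} − x_{i+1}·y_i:
  82, 203, 133  ⇒  2A = 418, A = 209.
Then Σ (y_i + y_{i+1})·c_i = -3762, so ȳ = -3762 / (6·209) = -3.

-3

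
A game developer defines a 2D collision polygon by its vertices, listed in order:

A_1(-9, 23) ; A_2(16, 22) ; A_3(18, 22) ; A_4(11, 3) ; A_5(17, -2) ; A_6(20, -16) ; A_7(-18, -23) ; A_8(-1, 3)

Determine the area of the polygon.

Apply Gauss's area formula: 2A = Σ (x_i·y_{i+1} − x_{i+1}·y_i), indices taken mod 8.
A_1→A_2: (-9)(22) − (16)(23) = -566
A_2→A_3: (16)(22) − (18)(22) = -44
A_3→A_4: (18)(3) − (11)(22) = -188
A_4→A_5: (11)(-2) − (17)(3) = -73
A_5→A_6: (17)(-16) − (20)(-2) = -232
A_6→A_7: (20)(-23) − (-18)(-16) = -748
A_7→A_8: (-18)(3) − (-1)(-23) = -77
A_8→A_1: (-1)(23) − (-9)(3) = 4
Σ = -1924
Area = |Σ|/2 = 962.

962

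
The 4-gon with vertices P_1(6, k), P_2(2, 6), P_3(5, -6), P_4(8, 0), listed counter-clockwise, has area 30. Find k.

3

Write out the shoelace sum; only the two edges meeting at P_1 involve k:
2·Area = [(8·k − 6·0) + (6·6 − 2·k)] + 6
       = 6·k + 42 = 60
⇒ k = 3.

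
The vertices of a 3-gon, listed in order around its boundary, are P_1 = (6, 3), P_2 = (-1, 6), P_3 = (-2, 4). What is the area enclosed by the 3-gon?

Apply Gauss's area formula: 2A = Σ (x_i·y_{i+1} − x_{i+1}·y_i), indices taken mod 3.
Σ = (39) + (8) + (-30) = 17
Area = |Σ|/2 = 8.5.

8.5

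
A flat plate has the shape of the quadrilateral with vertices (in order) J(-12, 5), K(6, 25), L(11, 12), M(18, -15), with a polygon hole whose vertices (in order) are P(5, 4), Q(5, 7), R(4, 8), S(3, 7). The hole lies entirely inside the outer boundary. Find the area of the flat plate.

Outer boundary:
Apply the surveyor's formula: 2A = Σ (x_i·y_{i+1} − x_{i+1}·y_i), indices taken mod 4.
Σ = (-330) + (-203) + (-381) + (-90) = -1004
Area = |Σ|/2 = 502.
Hole:
Apply the shoelace (surveyor's) formula: 2A = Σ (x_i·y_{i+1} − x_{i+1}·y_i), indices taken mod 4.
Σ = (15) + (12) + (4) + (-23) = 8
Area = |Σ|/2 = 4.
Net area = 502 − 4 = 498.

498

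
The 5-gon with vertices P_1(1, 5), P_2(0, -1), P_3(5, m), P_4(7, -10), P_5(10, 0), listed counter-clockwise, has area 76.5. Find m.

The doubled signed area Σ (x_i y_{i+1} − x_{i+1} y_i) is linear in m.
With m=0 it equals 104; the coefficient of m is -7 (from the two edges through P_3).
So -7·m + 104 = 2·76.5 = 153 ⇒ m = -7.

-7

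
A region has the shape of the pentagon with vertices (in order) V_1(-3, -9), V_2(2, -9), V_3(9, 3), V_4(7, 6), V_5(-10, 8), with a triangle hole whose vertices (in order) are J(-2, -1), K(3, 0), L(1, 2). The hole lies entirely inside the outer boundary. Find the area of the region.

191.5

Outer boundary:
Apply the shoelace (surveyor's) formula: 2A = Σ (x_i·y_{i+1} − x_{i+1}·y_i), indices taken mod 5.
Σ = (45) + (87) + (33) + (116) + (114) = 395
Area = |Σ|/2 = 197.5.
Hole:
Apply the surveyor's formula: 2A = Σ (x_i·y_{i+1} − x_{i+1}·y_i), indices taken mod 3.
Σ = (3) + (6) + (3) = 12
Area = |Σ|/2 = 6.
Net area = 197.5 − 6 = 191.5.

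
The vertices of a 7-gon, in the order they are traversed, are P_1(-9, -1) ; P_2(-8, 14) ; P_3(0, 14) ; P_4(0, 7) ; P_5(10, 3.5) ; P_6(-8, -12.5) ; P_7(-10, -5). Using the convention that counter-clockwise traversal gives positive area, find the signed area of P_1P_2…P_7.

Apply the surveyor's formula: 2A = Σ (x_i·y_{i+1} − x_{i+1}·y_i), indices taken mod 7.
Σ = (-134) + (-112) + (0) + (-70) + (-97) + (-85) + (-35) = -533
Signed area = Σ/2 = -266.5 (negative ⇒ clockwise traversal).

-266.5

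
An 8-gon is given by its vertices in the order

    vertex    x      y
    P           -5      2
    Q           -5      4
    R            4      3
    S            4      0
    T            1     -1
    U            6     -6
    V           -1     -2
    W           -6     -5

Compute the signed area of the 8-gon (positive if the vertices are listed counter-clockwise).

-59.5

Apply the shoelace formula: 2A = Σ (x_i·y_{i+1} − x_{i+1}·y_i), indices taken mod 8.
P→Q: (-5)(4) − (-5)(2) = -10
Q→R: (-5)(3) − (4)(4) = -31
R→S: (4)(0) − (4)(3) = -12
S→T: (4)(-1) − (1)(0) = -4
T→U: (1)(-6) − (6)(-1) = 0
U→V: (6)(-2) − (-1)(-6) = -18
V→W: (-1)(-5) − (-6)(-2) = -7
W→P: (-6)(2) − (-5)(-5) = -37
Σ = -119
Signed area = Σ/2 = -59.5 (negative ⇒ clockwise traversal).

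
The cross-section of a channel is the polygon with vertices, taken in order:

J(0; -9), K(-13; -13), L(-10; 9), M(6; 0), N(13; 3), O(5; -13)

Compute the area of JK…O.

314.5

Σ = (-117) + (-247) + (-54) + (18) + (-184) + (-45) = -629
Area = |Σ|/2 = 314.5.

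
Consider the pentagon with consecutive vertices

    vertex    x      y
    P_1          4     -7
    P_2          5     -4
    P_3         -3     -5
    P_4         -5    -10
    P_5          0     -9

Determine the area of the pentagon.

Apply Gauss's area formula: 2A = Σ (x_i·y_{i+1} − x_{i+1}·y_i), indices taken mod 5.
Σ = (19) + (-37) + (5) + (45) + (36) = 68
Area = |Σ|/2 = 34.

34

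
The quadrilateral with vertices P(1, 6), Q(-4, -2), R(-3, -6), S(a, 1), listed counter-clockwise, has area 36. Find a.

Write out the shoelace sum; only the two edges meeting at S involve a:
2·Area = [((-3)·1 − a·(-6)) + (a·6 − 1·1)] + 40
       = 12·a + 36 = 72
⇒ a = 3.

3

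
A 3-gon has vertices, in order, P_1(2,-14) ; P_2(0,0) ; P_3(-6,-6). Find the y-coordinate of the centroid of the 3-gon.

-20/3

Apply Gauss's area formula. First the cross-terms c_i = x_i·y_{i+1} − x_{i+1}·y_i:
  0, 0, 96  ⇒  2A = 96, A = 48.
Then Σ (y_i + y_{i+1})·c_i = -1920, so ȳ = -1920 / (6·48) = -20/3.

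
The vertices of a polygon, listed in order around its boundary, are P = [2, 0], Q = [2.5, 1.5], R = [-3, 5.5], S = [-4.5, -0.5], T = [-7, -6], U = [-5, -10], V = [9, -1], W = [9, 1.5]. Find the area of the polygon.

112.75

Σ = (3) + (18.25) + (26.25) + (23.5) + (40) + (95) + (22.5) + (-3) = 225.5
Area = |Σ|/2 = 112.75.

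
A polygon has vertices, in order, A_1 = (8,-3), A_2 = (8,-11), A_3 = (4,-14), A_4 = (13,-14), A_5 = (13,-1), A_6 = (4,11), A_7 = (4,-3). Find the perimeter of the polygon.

68

|A_1A_2| = √((0)² + (-8)²) = √64 = 8
|A_2A_3| = √((-4)² + (-3)²) = √25 = 5
|A_3A_4| = √((9)² + (0)²) = √81 = 9
|A_4A_5| = √((0)² + (13)²) = √169 = 13
|A_5A_6| = √((-9)² + (12)²) = √225 = 15
|A_6A_7| = √((0)² + (-14)²) = √196 = 14
|A_7A_1| = √((4)² + (0)²) = √16 = 4
Perimeter = 8 + 5 + 9 + 13 + 15 + 14 + 4 = 68.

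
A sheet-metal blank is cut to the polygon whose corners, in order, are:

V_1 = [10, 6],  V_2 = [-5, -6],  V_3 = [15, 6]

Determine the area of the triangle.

30

Σ = (-30) + (60) + (30) = 60
Area = |Σ|/2 = 30.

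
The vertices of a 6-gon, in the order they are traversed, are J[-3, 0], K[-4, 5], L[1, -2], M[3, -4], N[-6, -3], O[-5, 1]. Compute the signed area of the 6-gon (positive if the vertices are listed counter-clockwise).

-30.5

J→K: (-3)(5) − (-4)(0) = -15
K→L: (-4)(-2) − (1)(5) = 3
L→M: (1)(-4) − (3)(-2) = 2
M→N: (3)(-3) − (-6)(-4) = -33
N→O: (-6)(1) − (-5)(-3) = -21
O→J: (-5)(0) − (-3)(1) = 3
Σ = -61
Signed area = Σ/2 = -30.5 (negative ⇒ clockwise traversal).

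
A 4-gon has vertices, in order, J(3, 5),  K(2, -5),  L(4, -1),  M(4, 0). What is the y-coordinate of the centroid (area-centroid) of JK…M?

Apply the shoelace formula. First the cross-terms c_i = x_i·y_{i+1} − x_{i+1}·y_i:
  -25, 18, 4, 20  ⇒  2A = 17, A = 8.5.
Then Σ (y_i + y_{i+1})·c_i = -12, so ȳ = -12 / (6·8.5) = -4/17.

-4/17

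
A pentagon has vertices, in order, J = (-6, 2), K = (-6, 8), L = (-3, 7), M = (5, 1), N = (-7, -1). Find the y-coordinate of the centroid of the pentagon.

159/55

Apply the surveyor's formula. First the cross-terms c_i = x_i·y_{i+1} − x_{i+1}·y_i:
  -36, -18, -38, 2, -20  ⇒  2A = -110, A = -55.
Then Σ (y_i + y_{i+1})·c_i = -954, so ȳ = -954 / (6·(-55)) = 159/55.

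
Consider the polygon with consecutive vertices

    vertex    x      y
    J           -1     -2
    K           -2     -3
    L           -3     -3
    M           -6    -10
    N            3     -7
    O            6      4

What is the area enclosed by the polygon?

Apply the shoelace (surveyor's) formula: 2A = Σ (x_i·y_{i+1} − x_{i+1}·y_i), indices taken mod 6.
J→K: (-1)(-3) − (-2)(-2) = -1
K→L: (-2)(-3) − (-3)(-3) = -3
L→M: (-3)(-10) − (-6)(-3) = 12
M→N: (-6)(-7) − (3)(-10) = 72
N→O: (3)(4) − (6)(-7) = 54
O→J: (6)(-2) − (-1)(4) = -8
Σ = 126
Area = |Σ|/2 = 63.

63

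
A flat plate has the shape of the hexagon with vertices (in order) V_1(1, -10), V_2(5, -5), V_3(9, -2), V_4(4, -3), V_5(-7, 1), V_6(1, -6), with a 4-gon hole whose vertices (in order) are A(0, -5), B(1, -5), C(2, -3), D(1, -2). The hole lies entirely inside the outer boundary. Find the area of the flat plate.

37.5

Outer boundary:
Apply Gauss's area formula: 2A = Σ (x_i·y_{i+1} − x_{i+1}·y_i), indices taken mod 6.
Σ = (45) + (35) + (-19) + (-17) + (41) + (-4) = 81
Area = |Σ|/2 = 40.5.
Hole:
A→B: (0)(-5) − (1)(-5) = 5
B→C: (1)(-3) − (2)(-5) = 7
C→D: (2)(-2) − (1)(-3) = -1
D→A: (1)(-5) − (0)(-2) = -5
Σ = 6
Area = |Σ|/2 = 3.
Net area = 40.5 − 3 = 37.5.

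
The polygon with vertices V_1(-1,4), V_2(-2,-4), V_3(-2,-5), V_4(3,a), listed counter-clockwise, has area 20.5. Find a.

Write out the shoelace sum; only the two edges meeting at V_4 involve a:
2·Area = [((-2)·a − 3·(-5)) + (3·4 − (-1)·a)] + 14
       = -1·a + 41 = 41
⇒ a = 0.

0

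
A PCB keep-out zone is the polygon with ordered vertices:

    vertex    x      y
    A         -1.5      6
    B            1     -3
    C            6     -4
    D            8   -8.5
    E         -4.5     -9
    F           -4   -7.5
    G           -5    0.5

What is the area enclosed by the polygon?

Cross-terms: -1.5, 14, -19, -110.25, -2.25, -39.5, -29.25  ⇒  Σ = -187.75
Area = |Σ|/2 = 93.875.

93.875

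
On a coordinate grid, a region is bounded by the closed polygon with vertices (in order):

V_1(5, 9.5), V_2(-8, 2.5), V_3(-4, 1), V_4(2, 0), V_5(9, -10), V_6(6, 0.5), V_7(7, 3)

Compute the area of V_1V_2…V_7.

Apply Gauss's area formula: 2A = Σ (x_i·y_{i+1} − x_{i+1}·y_i), indices taken mod 7.
Σ = (88.5) + (2) + (-2) + (-20) + (64.5) + (14.5) + (51.5) = 199
Area = |Σ|/2 = 99.5.

99.5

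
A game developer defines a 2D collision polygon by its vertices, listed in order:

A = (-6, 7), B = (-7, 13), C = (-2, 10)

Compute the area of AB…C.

Apply the shoelace (surveyor's) formula: 2A = Σ (x_i·y_{i+1} − x_{i+1}·y_i), indices taken mod 3.
Σ = (-29) + (-44) + (46) = -27
Area = |Σ|/2 = 13.5.

13.5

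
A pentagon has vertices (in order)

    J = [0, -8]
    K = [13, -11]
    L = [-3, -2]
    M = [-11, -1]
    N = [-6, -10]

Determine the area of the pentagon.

89

J→K: (0)(-11) − (13)(-8) = 104
K→L: (13)(-2) − (-3)(-11) = -59
L→M: (-3)(-1) − (-11)(-2) = -19
M→N: (-11)(-10) − (-6)(-1) = 104
N→J: (-6)(-8) − (0)(-10) = 48
Σ = 178
Area = |Σ|/2 = 89.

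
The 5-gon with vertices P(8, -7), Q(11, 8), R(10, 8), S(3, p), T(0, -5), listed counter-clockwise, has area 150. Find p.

The doubled signed area Σ (x_i y_{i+1} − x_{i+1} y_i) is linear in p.
With p=0 it equals 150; the coefficient of p is 10 (from the two edges through S).
So 10·p + 150 = 2·150 = 300 ⇒ p = 15.

15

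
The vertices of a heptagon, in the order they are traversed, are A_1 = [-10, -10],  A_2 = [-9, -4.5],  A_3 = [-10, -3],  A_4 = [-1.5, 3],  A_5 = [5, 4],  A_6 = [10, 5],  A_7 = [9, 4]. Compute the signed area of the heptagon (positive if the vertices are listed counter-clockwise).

-94.25

Apply Gauss's area formula: 2A = Σ (x_i·y_{i+1} − x_{i+1}·y_i), indices taken mod 7.
Σ = (-45) + (-18) + (-34.5) + (-21) + (-15) + (-5) + (-50) = -188.5
Signed area = Σ/2 = -94.25 (negative ⇒ clockwise traversal).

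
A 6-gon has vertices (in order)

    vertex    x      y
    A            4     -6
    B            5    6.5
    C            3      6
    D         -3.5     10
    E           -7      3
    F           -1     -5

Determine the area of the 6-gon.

Cross-terms: 56, 10.5, 51, 59.5, 38, 26  ⇒  Σ = 241
Area = |Σ|/2 = 120.5.

120.5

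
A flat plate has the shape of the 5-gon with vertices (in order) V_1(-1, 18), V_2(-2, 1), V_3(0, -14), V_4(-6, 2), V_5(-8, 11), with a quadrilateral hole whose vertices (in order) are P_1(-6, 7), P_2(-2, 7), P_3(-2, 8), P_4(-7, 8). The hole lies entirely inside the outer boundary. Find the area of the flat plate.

97.5

Outer boundary:
Σ = (35) + (28) + (-84) + (-50) + (-133) = -204
Area = |Σ|/2 = 102.
Hole:
Σ = (-28) + (-2) + (40) + (-1) = 9
Area = |Σ|/2 = 4.5.
Net area = 102 − 4.5 = 97.5.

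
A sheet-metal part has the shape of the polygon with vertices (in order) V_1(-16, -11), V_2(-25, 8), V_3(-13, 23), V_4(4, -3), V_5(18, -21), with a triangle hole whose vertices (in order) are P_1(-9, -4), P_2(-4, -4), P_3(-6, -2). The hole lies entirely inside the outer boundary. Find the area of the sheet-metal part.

Outer boundary:
V_1→V_2: (-16)(8) − (-25)(-11) = -403
V_2→V_3: (-25)(23) − (-13)(8) = -471
V_3→V_4: (-13)(-3) − (4)(23) = -53
V_4→V_5: (4)(-21) − (18)(-3) = -30
V_5→V_1: (18)(-11) − (-16)(-21) = -534
Σ = -1491
Area = |Σ|/2 = 745.5.
Hole:
Apply the shoelace formula: 2A = Σ (x_i·y_{i+1} − x_{i+1}·y_i), indices taken mod 3.
Cross-terms: 20, -16, 6  ⇒  Σ = 10
Area = |Σ|/2 = 5.
Net area = 745.5 − 5 = 740.5.

740.5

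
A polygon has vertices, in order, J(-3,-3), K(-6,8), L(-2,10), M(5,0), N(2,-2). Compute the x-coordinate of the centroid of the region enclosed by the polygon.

Apply Gauss's area formula. First the cross-terms c_i = x_i·y_{i+1} − x_{i+1}·y_i:
  -42, -44, -50, -10, -12  ⇒  2A = -158, A = -79.
Then Σ (x_i + x_{i+1})·c_i = 522, so x̄ = 522 / (6·(-79)) = -87/79.

-87/79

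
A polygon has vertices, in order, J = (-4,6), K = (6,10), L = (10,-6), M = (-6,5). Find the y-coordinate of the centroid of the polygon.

325/107

Apply Gauss's area formula. First the cross-terms c_i = x_i·y_{i+1} − x_{i+1}·y_i:
  -76, -136, 14, -16  ⇒  2A = -214, A = -107.
Then Σ (y_i + y_{i+1})·c_i = -1950, so ȳ = -1950 / (6·(-107)) = 325/107.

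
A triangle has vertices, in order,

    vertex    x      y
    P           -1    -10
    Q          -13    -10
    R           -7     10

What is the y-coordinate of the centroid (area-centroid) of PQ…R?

Apply the shoelace formula. First the cross-terms c_i = x_i·y_{i+1} − x_{i+1}·y_i:
  -120, -200, 80  ⇒  2A = -240, A = -120.
Then Σ (y_i + y_{i+1})·c_i = 2400, so ȳ = 2400 / (6·(-120)) = -10/3.

-10/3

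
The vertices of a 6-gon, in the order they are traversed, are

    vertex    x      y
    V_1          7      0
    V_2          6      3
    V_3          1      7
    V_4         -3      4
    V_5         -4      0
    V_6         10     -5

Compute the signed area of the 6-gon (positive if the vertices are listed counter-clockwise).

Apply Gauss's area formula: 2A = Σ (x_i·y_{i+1} − x_{i+1}·y_i), indices taken mod 6.
Cross-terms: 21, 39, 25, 16, 20, 35  ⇒  Σ = 156
Signed area = Σ/2 = 78 (positive ⇒ counter-clockwise traversal).

78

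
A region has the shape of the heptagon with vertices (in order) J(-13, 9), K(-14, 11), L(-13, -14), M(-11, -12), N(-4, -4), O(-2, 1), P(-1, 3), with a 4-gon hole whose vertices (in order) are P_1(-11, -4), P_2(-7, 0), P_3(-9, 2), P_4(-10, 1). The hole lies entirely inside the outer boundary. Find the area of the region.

Outer boundary:
Apply the shoelace (surveyor's) formula: 2A = Σ (x_i·y_{i+1} − x_{i+1}·y_i), indices taken mod 7.
J→K: (-13)(11) − (-14)(9) = -17
K→L: (-14)(-14) − (-13)(11) = 339
L→M: (-13)(-12) − (-11)(-14) = 2
M→N: (-11)(-4) − (-4)(-12) = -4
N→O: (-4)(1) − (-2)(-4) = -12
O→P: (-2)(3) − (-1)(1) = -5
P→J: (-1)(9) − (-13)(3) = 30
Σ = 333
Area = |Σ|/2 = 166.5.
Hole:
Apply the surveyor's formula: 2A = Σ (x_i·y_{i+1} − x_{i+1}·y_i), indices taken mod 4.
Σ = (-28) + (-14) + (11) + (51) = 20
Area = |Σ|/2 = 10.
Net area = 166.5 − 10 = 156.5.

156.5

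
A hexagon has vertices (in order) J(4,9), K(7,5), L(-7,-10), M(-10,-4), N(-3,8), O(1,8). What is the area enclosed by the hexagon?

Apply Gauss's area formula: 2A = Σ (x_i·y_{i+1} − x_{i+1}·y_i), indices taken mod 6.
J→K: (4)(5) − (7)(9) = -43
K→L: (7)(-10) − (-7)(5) = -35
L→M: (-7)(-4) − (-10)(-10) = -72
M→N: (-10)(8) − (-3)(-4) = -92
N→O: (-3)(8) − (1)(8) = -32
O→J: (1)(9) − (4)(8) = -23
Σ = -297
Area = |Σ|/2 = 148.5.

148.5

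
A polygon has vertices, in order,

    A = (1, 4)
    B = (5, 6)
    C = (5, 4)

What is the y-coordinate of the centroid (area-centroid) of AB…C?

14/3

Apply the shoelace (surveyor's) formula. First the cross-terms c_i = x_i·y_{i+1} − x_{i+1}·y_i:
  -14, -10, 16  ⇒  2A = -8, A = -4.
Then Σ (y_i + y_{i+1})·c_i = -112, so ȳ = -112 / (6·(-4)) = 14/3.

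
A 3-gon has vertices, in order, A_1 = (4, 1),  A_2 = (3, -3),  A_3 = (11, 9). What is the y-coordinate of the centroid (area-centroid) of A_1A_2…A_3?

Apply the surveyor's formula. First the cross-terms c_i = x_i·y_{i+1} − x_{i+1}·y_i:
  -15, 60, -25  ⇒  2A = 20, A = 10.
Then Σ (y_i + y_{i+1})·c_i = 140, so ȳ = 140 / (6·10) = 7/3.

7/3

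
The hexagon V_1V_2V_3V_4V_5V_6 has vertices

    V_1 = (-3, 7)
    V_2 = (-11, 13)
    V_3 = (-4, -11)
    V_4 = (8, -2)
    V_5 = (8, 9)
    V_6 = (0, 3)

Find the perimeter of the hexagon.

|V_1V_2| = √((-8)² + (6)²) = √100 = 10
|V_2V_3| = √((7)² + (-24)²) = √625 = 25
|V_3V_4| = √((12)² + (9)²) = √225 = 15
|V_4V_5| = √((0)² + (11)²) = √121 = 11
|V_5V_6| = √((-8)² + (-6)²) = √100 = 10
|V_6V_1| = √((-3)² + (4)²) = √25 = 5
Perimeter = 10 + 25 + 15 + 11 + 10 + 5 = 76.

76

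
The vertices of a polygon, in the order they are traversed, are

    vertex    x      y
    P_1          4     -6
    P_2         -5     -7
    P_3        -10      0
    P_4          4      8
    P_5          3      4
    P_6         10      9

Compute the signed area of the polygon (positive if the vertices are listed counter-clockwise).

Apply the shoelace formula: 2A = Σ (x_i·y_{i+1} − x_{i+1}·y_i), indices taken mod 6.
Σ = (-58) + (-70) + (-80) + (-8) + (-13) + (-96) = -325
Signed area = Σ/2 = -162.5 (negative ⇒ clockwise traversal).

-162.5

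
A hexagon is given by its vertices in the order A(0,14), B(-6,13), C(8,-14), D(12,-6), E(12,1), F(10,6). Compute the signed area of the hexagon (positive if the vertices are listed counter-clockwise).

235

Apply the shoelace (surveyor's) formula: 2A = Σ (x_i·y_{i+1} − x_{i+1}·y_i), indices taken mod 6.
Σ = (84) + (-20) + (120) + (84) + (62) + (140) = 470
Signed area = Σ/2 = 235 (positive ⇒ counter-clockwise traversal).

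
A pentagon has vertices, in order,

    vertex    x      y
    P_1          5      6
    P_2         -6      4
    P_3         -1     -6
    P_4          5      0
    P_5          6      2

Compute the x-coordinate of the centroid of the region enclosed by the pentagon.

10/27

Apply the shoelace formula. First the cross-terms c_i = x_i·y_{i+1} − x_{i+1}·y_i:
  56, 40, 30, 10, 26  ⇒  2A = 162, A = 81.
Then Σ (x_i + x_{i+1})·c_i = 180, so x̄ = 180 / (6·81) = 10/27.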